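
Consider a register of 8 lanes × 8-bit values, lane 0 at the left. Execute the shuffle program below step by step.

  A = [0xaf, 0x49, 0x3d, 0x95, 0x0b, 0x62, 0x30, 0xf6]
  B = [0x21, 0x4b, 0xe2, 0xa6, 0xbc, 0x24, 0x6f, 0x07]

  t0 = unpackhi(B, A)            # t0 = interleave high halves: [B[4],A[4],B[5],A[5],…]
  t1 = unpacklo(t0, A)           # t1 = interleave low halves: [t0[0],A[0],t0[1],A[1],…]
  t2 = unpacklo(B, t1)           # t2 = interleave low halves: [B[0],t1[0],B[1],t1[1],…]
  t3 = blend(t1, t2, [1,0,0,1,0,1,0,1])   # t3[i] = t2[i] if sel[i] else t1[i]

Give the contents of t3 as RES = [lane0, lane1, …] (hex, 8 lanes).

  t0: bc 0b 24 62 6f 30 07 f6
  t1: bc af 0b 49 24 3d 62 95
  t2: 21 bc 4b af e2 0b a6 49
  t3: 21 af 0b af 24 0b 62 49

RES = [0x21, 0xaf, 0x0b, 0xaf, 0x24, 0x0b, 0x62, 0x49]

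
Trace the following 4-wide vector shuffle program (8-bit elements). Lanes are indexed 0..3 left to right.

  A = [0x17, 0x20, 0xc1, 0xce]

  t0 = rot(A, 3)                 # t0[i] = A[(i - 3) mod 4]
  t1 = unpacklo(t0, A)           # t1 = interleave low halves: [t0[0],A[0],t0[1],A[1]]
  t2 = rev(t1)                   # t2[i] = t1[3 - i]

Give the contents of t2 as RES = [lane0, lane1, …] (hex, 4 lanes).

→ t0 |20|c1|ce|17|
→ t1 |20|17|c1|20|
→ t2 |20|c1|17|20|

RES = [0x20, 0xc1, 0x17, 0x20]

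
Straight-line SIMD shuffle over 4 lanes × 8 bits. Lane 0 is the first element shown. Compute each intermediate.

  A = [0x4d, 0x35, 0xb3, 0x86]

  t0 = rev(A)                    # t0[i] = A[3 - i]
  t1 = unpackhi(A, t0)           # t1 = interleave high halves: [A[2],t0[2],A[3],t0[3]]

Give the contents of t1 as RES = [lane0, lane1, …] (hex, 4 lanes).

RES = [ 0xb3  0x35  0x86  0x4d ]

→ t0 |86|b3|35|4d|
→ t1 |b3|35|86|4d|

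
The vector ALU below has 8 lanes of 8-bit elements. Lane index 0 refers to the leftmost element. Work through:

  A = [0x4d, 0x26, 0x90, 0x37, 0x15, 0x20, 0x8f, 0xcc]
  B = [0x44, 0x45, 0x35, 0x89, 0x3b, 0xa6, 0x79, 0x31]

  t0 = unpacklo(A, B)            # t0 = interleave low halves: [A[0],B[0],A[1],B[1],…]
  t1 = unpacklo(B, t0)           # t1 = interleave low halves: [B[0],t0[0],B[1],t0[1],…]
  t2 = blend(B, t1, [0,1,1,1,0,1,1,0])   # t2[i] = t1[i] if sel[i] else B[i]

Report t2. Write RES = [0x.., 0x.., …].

  t0: 4d 44 26 45 90 35 37 89
  t1: 44 4d 45 44 35 26 89 45
  t2: 44 4d 45 44 3b 26 89 31

RES = [0x44, 0x4d, 0x45, 0x44, 0x3b, 0x26, 0x89, 0x31]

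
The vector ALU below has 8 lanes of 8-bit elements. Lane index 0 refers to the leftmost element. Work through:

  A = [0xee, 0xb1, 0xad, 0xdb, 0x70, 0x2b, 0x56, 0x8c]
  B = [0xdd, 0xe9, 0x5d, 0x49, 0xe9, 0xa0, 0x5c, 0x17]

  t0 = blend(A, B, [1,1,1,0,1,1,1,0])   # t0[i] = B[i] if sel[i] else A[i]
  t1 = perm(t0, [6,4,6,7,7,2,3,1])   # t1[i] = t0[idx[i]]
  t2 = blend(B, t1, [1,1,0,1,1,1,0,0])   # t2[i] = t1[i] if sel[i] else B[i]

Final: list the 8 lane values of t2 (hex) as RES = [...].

RES = [0x5c, 0xe9, 0x5d, 0x8c, 0x8c, 0x5d, 0x5c, 0x17]

t0 = [0xdd, 0xe9, 0x5d, 0xdb, 0xe9, 0xa0, 0x5c, 0x8c]
t1 = [0x5c, 0xe9, 0x5c, 0x8c, 0x8c, 0x5d, 0xdb, 0xe9]
t2 = [0x5c, 0xe9, 0x5d, 0x8c, 0x8c, 0x5d, 0x5c, 0x17]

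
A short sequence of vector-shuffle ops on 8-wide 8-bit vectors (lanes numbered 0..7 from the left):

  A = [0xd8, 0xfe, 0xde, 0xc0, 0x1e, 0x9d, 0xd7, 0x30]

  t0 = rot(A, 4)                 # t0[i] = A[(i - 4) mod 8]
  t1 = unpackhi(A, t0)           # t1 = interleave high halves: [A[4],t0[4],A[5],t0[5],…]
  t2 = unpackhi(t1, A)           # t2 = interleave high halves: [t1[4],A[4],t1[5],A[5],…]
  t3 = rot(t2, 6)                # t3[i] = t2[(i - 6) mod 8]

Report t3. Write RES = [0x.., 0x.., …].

RES = [ 0xde  0x9d  0x30  0xd7  0xc0  0x30  0xd7  0x1e ]

t0 = [0x1e, 0x9d, 0xd7, 0x30, 0xd8, 0xfe, 0xde, 0xc0]
t1 = [0x1e, 0xd8, 0x9d, 0xfe, 0xd7, 0xde, 0x30, 0xc0]
t2 = [0xd7, 0x1e, 0xde, 0x9d, 0x30, 0xd7, 0xc0, 0x30]
t3 = [0xde, 0x9d, 0x30, 0xd7, 0xc0, 0x30, 0xd7, 0x1e]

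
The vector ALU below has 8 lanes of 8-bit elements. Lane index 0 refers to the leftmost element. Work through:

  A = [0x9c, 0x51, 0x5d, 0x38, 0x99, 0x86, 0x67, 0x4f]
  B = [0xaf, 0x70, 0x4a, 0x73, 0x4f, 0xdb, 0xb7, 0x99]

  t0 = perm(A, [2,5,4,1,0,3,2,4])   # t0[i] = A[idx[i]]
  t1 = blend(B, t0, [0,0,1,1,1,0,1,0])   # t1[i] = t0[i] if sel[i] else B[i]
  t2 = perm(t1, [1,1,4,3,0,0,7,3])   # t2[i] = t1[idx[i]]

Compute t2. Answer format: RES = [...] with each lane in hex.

RES = [0x70, 0x70, 0x9c, 0x51, 0xaf, 0xaf, 0x99, 0x51]

  t0: 5d 86 99 51 9c 38 5d 99
  t1: af 70 99 51 9c db 5d 99
  t2: 70 70 9c 51 af af 99 51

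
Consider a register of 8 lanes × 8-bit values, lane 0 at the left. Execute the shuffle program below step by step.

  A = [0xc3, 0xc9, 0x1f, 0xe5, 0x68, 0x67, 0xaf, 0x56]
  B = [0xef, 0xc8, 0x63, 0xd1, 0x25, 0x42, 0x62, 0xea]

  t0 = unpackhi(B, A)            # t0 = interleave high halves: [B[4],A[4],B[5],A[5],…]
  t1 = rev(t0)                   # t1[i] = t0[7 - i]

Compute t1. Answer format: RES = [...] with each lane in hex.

→ t0 |25|68|42|67|62|af|ea|56|
→ t1 |56|ea|af|62|67|42|68|25|

RES = [ 0x56  0xea  0xaf  0x62  0x67  0x42  0x68  0x25 ]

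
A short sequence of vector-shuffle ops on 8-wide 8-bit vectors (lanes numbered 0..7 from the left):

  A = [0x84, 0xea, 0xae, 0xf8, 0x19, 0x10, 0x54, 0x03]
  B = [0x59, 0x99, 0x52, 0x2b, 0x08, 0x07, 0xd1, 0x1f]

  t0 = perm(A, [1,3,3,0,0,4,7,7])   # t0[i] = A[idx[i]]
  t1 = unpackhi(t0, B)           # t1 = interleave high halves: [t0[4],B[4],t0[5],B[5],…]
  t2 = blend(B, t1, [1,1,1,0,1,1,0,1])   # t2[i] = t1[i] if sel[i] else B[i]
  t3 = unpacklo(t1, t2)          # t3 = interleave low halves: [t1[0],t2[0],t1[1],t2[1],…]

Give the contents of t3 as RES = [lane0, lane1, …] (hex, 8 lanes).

RES = [ 0x84  0x84  0x08  0x08  0x19  0x19  0x07  0x2b ]

t0 = [0xea, 0xf8, 0xf8, 0x84, 0x84, 0x19, 0x03, 0x03]
t1 = [0x84, 0x08, 0x19, 0x07, 0x03, 0xd1, 0x03, 0x1f]
t2 = [0x84, 0x08, 0x19, 0x2b, 0x03, 0xd1, 0xd1, 0x1f]
t3 = [0x84, 0x84, 0x08, 0x08, 0x19, 0x19, 0x07, 0x2b]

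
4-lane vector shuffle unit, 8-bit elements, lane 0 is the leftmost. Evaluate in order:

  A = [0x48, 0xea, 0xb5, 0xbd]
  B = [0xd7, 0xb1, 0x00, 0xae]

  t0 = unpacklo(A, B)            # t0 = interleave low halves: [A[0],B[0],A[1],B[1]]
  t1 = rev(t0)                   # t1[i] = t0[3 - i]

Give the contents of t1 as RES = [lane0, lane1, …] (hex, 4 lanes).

t0 = [0x48, 0xd7, 0xea, 0xb1]
t1 = [0xb1, 0xea, 0xd7, 0x48]

RES = [ 0xb1  0xea  0xd7  0x48 ]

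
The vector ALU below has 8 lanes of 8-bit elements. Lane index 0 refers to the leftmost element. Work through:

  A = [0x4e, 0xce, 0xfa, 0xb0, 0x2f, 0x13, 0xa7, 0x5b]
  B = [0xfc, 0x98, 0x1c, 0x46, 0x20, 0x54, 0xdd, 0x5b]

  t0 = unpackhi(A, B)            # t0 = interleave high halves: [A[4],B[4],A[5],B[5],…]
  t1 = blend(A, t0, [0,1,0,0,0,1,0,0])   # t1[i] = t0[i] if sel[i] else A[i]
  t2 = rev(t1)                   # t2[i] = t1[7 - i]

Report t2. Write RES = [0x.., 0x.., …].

RES = [ 0x5b  0xa7  0xdd  0x2f  0xb0  0xfa  0x20  0x4e ]

  t0: 2f 20 13 54 a7 dd 5b 5b
  t1: 4e 20 fa b0 2f dd a7 5b
  t2: 5b a7 dd 2f b0 fa 20 4e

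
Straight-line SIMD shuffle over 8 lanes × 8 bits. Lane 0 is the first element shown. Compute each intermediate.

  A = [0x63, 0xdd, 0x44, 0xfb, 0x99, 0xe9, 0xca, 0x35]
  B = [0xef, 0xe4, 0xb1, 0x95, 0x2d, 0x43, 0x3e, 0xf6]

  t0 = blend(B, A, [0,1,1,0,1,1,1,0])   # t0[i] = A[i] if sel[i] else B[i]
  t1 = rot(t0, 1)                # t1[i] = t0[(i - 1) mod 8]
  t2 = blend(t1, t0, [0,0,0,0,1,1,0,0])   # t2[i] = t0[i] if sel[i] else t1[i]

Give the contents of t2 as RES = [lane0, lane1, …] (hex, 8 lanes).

RES = [ 0xf6  0xef  0xdd  0x44  0x99  0xe9  0xe9  0xca ]

  t0: ef dd 44 95 99 e9 ca f6
  t1: f6 ef dd 44 95 99 e9 ca
  t2: f6 ef dd 44 99 e9 e9 ca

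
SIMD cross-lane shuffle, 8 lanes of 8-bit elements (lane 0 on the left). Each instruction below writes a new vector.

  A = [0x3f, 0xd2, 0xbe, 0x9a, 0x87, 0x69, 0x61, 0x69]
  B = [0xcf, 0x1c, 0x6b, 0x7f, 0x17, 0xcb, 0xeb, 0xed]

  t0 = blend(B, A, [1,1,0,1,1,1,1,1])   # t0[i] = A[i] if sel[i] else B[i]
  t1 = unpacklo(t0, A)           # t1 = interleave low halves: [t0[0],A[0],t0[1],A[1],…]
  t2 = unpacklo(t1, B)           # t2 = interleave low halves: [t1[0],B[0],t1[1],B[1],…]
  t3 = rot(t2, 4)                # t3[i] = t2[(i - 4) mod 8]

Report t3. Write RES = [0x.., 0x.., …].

RES = [0xd2, 0x6b, 0xd2, 0x7f, 0x3f, 0xcf, 0x3f, 0x1c]

→ t0 |3f|d2|6b|9a|87|69|61|69|
→ t1 |3f|3f|d2|d2|6b|be|9a|9a|
→ t2 |3f|cf|3f|1c|d2|6b|d2|7f|
→ t3 |d2|6b|d2|7f|3f|cf|3f|1c|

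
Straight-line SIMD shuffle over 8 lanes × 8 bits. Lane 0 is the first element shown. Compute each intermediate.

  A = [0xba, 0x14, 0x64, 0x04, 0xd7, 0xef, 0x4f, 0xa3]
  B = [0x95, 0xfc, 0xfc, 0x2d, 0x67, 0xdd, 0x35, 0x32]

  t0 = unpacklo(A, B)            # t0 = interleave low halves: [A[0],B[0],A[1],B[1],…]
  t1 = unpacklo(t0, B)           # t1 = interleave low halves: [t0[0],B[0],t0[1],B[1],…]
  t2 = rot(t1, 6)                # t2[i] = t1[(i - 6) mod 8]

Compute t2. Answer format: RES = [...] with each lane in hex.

RES = [0x95, 0xfc, 0x14, 0xfc, 0xfc, 0x2d, 0xba, 0x95]

  t0: ba 95 14 fc 64 fc 04 2d
  t1: ba 95 95 fc 14 fc fc 2d
  t2: 95 fc 14 fc fc 2d ba 95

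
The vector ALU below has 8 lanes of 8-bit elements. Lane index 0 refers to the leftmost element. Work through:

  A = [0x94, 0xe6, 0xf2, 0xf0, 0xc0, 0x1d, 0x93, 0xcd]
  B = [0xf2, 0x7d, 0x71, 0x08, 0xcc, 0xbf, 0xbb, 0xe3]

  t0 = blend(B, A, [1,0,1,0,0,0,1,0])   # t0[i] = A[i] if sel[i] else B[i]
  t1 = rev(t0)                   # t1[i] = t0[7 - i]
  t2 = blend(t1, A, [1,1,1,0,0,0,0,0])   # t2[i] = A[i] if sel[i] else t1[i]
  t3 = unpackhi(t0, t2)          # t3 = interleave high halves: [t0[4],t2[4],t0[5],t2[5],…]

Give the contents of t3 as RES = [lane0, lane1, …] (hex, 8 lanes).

→ t0 |94|7d|f2|08|cc|bf|93|e3|
→ t1 |e3|93|bf|cc|08|f2|7d|94|
→ t2 |94|e6|f2|cc|08|f2|7d|94|
→ t3 |cc|08|bf|f2|93|7d|e3|94|

RES = [0xcc, 0x08, 0xbf, 0xf2, 0x93, 0x7d, 0xe3, 0x94]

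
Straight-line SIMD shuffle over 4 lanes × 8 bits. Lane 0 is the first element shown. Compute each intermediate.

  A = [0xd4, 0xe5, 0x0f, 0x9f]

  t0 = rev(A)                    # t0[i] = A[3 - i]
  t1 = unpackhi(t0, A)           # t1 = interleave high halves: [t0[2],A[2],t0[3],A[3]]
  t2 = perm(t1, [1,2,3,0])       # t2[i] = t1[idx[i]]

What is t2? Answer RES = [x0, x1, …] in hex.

RES = [0x0f, 0xd4, 0x9f, 0xe5]

→ t0 |9f|0f|e5|d4|
→ t1 |e5|0f|d4|9f|
→ t2 |0f|d4|9f|e5|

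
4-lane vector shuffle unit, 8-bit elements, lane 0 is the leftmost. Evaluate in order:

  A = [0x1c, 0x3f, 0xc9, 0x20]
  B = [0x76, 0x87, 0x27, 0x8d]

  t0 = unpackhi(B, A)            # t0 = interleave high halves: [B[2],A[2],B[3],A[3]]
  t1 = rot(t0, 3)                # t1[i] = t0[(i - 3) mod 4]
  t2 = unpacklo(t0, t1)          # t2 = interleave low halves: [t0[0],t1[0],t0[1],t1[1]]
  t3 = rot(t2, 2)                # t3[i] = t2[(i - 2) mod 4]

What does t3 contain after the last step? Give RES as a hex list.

t0 = [0x27, 0xc9, 0x8d, 0x20]
t1 = [0xc9, 0x8d, 0x20, 0x27]
t2 = [0x27, 0xc9, 0xc9, 0x8d]
t3 = [0xc9, 0x8d, 0x27, 0xc9]

RES = [0xc9, 0x8d, 0x27, 0xc9]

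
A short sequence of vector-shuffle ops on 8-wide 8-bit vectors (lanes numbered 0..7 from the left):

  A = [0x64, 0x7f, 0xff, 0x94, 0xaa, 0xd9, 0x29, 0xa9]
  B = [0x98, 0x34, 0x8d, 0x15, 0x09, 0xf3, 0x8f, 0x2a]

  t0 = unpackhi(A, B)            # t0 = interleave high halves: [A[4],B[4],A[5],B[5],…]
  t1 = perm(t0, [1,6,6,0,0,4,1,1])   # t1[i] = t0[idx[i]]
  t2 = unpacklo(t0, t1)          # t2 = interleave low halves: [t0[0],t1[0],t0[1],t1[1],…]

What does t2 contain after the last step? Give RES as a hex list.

t0 = [0xaa, 0x09, 0xd9, 0xf3, 0x29, 0x8f, 0xa9, 0x2a]
t1 = [0x09, 0xa9, 0xa9, 0xaa, 0xaa, 0x29, 0x09, 0x09]
t2 = [0xaa, 0x09, 0x09, 0xa9, 0xd9, 0xa9, 0xf3, 0xaa]

RES = [ 0xaa  0x09  0x09  0xa9  0xd9  0xa9  0xf3  0xaa ]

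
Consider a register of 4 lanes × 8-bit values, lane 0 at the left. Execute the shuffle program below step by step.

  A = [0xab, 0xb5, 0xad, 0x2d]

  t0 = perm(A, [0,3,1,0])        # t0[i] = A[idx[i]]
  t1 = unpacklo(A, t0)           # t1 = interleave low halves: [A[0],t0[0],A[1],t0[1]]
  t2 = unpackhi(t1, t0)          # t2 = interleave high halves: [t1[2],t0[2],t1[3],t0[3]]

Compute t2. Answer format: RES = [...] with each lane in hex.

t0 = [0xab, 0x2d, 0xb5, 0xab]
t1 = [0xab, 0xab, 0xb5, 0x2d]
t2 = [0xb5, 0xb5, 0x2d, 0xab]

RES = [ 0xb5  0xb5  0x2d  0xab ]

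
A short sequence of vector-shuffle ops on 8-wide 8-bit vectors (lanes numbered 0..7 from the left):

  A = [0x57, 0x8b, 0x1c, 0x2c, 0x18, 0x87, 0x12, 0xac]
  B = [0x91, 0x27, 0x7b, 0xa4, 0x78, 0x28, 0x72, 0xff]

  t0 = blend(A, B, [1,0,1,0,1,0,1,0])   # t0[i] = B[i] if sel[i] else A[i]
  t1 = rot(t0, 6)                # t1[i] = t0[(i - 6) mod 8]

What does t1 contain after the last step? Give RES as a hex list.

RES = [ 0x7b  0x2c  0x78  0x87  0x72  0xac  0x91  0x8b ]

→ t0 |91|8b|7b|2c|78|87|72|ac|
→ t1 |7b|2c|78|87|72|ac|91|8b|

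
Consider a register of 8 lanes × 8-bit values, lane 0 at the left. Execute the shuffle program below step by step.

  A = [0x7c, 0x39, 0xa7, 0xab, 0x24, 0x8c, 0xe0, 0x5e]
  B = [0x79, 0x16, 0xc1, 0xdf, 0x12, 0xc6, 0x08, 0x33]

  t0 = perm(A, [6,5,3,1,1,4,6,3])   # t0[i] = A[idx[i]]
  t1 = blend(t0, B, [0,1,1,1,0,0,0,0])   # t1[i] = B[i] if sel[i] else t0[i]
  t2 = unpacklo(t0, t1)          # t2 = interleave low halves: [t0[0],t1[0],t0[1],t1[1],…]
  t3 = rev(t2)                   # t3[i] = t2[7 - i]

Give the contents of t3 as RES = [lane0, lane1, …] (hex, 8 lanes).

  t0: e0 8c ab 39 39 24 e0 ab
  t1: e0 16 c1 df 39 24 e0 ab
  t2: e0 e0 8c 16 ab c1 39 df
  t3: df 39 c1 ab 16 8c e0 e0

RES = [ 0xdf  0x39  0xc1  0xab  0x16  0x8c  0xe0  0xe0 ]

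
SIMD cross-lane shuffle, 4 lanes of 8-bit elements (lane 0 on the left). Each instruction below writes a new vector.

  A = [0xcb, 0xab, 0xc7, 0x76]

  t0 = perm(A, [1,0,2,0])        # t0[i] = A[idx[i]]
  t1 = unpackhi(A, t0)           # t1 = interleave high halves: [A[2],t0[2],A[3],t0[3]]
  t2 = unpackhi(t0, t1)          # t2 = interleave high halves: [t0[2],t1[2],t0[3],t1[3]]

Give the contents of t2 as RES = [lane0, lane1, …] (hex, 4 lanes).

RES = [0xc7, 0x76, 0xcb, 0xcb]

t0 = [0xab, 0xcb, 0xc7, 0xcb]
t1 = [0xc7, 0xc7, 0x76, 0xcb]
t2 = [0xc7, 0x76, 0xcb, 0xcb]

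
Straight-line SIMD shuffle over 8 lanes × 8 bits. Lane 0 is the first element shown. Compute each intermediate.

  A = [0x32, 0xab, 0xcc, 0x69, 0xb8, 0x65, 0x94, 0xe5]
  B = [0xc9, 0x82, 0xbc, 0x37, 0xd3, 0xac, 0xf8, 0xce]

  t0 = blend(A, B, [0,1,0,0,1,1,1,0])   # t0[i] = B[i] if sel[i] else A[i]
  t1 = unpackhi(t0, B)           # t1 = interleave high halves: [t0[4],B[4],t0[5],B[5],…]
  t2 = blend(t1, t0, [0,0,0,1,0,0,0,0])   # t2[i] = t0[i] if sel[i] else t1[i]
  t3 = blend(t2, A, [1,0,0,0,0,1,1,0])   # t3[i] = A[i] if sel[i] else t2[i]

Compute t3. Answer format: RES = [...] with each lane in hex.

RES = [0x32, 0xd3, 0xac, 0x69, 0xf8, 0x65, 0x94, 0xce]

→ t0 |32|82|cc|69|d3|ac|f8|e5|
→ t1 |d3|d3|ac|ac|f8|f8|e5|ce|
→ t2 |d3|d3|ac|69|f8|f8|e5|ce|
→ t3 |32|d3|ac|69|f8|65|94|ce|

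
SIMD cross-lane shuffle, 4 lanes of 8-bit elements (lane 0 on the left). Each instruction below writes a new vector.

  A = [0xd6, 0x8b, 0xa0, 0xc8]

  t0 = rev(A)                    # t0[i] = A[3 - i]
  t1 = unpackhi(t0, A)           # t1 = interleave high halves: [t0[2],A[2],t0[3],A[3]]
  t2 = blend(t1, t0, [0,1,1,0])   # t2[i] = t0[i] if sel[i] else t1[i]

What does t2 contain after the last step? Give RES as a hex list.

→ t0 |c8|a0|8b|d6|
→ t1 |8b|a0|d6|c8|
→ t2 |8b|a0|8b|c8|

RES = [ 0x8b  0xa0  0x8b  0xc8 ]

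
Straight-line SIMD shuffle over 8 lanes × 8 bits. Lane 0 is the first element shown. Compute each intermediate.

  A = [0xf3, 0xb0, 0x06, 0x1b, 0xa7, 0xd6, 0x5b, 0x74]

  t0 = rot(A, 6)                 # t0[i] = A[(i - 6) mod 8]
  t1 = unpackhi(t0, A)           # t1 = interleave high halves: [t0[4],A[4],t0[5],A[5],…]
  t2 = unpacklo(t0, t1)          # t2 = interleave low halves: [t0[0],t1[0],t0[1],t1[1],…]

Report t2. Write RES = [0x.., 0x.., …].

RES = [ 0x06  0x5b  0x1b  0xa7  0xa7  0x74  0xd6  0xd6 ]

→ t0 |06|1b|a7|d6|5b|74|f3|b0|
→ t1 |5b|a7|74|d6|f3|5b|b0|74|
→ t2 |06|5b|1b|a7|a7|74|d6|d6|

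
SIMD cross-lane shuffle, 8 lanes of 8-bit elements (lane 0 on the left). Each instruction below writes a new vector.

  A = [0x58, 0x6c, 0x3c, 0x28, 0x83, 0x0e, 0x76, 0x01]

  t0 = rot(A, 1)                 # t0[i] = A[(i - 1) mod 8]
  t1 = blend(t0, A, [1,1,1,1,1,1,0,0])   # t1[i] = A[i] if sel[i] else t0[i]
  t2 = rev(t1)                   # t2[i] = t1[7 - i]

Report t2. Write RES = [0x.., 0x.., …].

RES = [0x76, 0x0e, 0x0e, 0x83, 0x28, 0x3c, 0x6c, 0x58]

  t0: 01 58 6c 3c 28 83 0e 76
  t1: 58 6c 3c 28 83 0e 0e 76
  t2: 76 0e 0e 83 28 3c 6c 58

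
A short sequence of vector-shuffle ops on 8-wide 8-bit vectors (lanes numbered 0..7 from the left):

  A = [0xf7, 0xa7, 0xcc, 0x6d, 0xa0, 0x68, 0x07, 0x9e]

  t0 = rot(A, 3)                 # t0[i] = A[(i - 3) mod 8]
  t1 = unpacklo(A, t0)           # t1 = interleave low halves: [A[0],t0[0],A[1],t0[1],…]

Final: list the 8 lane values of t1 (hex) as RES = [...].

t0 = [0x68, 0x07, 0x9e, 0xf7, 0xa7, 0xcc, 0x6d, 0xa0]
t1 = [0xf7, 0x68, 0xa7, 0x07, 0xcc, 0x9e, 0x6d, 0xf7]

RES = [ 0xf7  0x68  0xa7  0x07  0xcc  0x9e  0x6d  0xf7 ]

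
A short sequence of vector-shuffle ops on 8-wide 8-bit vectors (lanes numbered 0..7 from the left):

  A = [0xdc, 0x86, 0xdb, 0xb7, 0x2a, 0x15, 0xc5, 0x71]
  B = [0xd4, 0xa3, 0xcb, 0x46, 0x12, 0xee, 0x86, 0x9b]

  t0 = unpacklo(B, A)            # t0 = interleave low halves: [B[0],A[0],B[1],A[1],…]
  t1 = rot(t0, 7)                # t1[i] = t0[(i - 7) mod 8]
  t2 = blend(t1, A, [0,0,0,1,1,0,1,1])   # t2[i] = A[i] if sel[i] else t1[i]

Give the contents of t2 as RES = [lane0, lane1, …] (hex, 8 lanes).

t0 = [0xd4, 0xdc, 0xa3, 0x86, 0xcb, 0xdb, 0x46, 0xb7]
t1 = [0xdc, 0xa3, 0x86, 0xcb, 0xdb, 0x46, 0xb7, 0xd4]
t2 = [0xdc, 0xa3, 0x86, 0xb7, 0x2a, 0x46, 0xc5, 0x71]

RES = [0xdc, 0xa3, 0x86, 0xb7, 0x2a, 0x46, 0xc5, 0x71]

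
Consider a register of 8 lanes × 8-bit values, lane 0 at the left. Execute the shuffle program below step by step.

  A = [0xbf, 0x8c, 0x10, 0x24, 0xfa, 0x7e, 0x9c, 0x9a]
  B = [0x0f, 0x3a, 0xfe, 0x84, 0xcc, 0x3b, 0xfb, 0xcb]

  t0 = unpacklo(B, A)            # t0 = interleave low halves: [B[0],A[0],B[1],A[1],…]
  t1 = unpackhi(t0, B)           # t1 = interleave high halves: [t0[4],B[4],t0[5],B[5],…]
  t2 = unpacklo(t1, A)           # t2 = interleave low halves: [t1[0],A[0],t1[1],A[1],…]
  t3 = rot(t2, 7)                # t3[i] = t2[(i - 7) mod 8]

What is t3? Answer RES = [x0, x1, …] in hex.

RES = [0xbf, 0xcc, 0x8c, 0x10, 0x10, 0x3b, 0x24, 0xfe]

  t0: 0f bf 3a 8c fe 10 84 24
  t1: fe cc 10 3b 84 fb 24 cb
  t2: fe bf cc 8c 10 10 3b 24
  t3: bf cc 8c 10 10 3b 24 fe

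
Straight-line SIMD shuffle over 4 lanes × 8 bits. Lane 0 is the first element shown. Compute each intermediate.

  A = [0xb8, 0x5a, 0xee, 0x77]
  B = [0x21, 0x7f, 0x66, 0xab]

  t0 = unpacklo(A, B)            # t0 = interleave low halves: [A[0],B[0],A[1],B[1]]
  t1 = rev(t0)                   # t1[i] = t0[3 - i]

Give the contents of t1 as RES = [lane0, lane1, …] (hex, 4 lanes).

RES = [0x7f, 0x5a, 0x21, 0xb8]

→ t0 |b8|21|5a|7f|
→ t1 |7f|5a|21|b8|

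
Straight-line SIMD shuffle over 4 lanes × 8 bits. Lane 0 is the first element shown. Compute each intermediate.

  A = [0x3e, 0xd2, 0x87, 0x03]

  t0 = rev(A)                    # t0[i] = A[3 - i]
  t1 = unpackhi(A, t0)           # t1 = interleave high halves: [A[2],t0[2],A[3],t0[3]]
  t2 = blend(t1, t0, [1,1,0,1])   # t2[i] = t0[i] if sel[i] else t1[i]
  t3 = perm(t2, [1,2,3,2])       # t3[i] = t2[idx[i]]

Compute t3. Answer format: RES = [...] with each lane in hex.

RES = [ 0x87  0x03  0x3e  0x03 ]

→ t0 |03|87|d2|3e|
→ t1 |87|d2|03|3e|
→ t2 |03|87|03|3e|
→ t3 |87|03|3e|03|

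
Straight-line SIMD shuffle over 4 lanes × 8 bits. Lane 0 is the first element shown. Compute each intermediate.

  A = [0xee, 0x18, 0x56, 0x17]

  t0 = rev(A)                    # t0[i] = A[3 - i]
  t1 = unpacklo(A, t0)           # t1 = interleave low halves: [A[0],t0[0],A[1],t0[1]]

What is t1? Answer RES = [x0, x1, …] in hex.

RES = [0xee, 0x17, 0x18, 0x56]

  t0: 17 56 18 ee
  t1: ee 17 18 56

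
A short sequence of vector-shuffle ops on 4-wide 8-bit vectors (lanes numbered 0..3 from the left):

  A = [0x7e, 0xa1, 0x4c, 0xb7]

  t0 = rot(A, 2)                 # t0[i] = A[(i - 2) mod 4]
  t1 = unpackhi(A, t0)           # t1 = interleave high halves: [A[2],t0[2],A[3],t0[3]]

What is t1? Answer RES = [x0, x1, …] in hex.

RES = [ 0x4c  0x7e  0xb7  0xa1 ]

→ t0 |4c|b7|7e|a1|
→ t1 |4c|7e|b7|a1|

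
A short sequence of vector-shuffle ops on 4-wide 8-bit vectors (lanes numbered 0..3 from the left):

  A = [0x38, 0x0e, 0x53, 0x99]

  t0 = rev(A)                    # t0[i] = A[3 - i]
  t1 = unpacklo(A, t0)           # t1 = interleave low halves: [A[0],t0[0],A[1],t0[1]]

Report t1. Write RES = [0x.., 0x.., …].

  t0: 99 53 0e 38
  t1: 38 99 0e 53

RES = [0x38, 0x99, 0x0e, 0x53]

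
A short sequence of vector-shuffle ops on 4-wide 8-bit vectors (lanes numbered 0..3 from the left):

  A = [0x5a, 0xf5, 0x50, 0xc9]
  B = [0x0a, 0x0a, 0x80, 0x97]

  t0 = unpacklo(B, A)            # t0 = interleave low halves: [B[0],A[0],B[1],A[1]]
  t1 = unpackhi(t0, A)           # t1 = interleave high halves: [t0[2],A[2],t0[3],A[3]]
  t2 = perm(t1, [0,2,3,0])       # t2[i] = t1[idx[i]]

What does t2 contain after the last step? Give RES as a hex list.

RES = [0x0a, 0xf5, 0xc9, 0x0a]

  t0: 0a 5a 0a f5
  t1: 0a 50 f5 c9
  t2: 0a f5 c9 0a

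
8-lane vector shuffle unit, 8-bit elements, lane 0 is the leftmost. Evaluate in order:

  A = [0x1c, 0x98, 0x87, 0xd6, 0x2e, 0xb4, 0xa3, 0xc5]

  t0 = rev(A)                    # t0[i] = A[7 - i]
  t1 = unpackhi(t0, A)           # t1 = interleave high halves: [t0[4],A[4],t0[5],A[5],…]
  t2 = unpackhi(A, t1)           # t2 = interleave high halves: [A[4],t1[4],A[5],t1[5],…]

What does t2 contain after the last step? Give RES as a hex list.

RES = [ 0x2e  0x98  0xb4  0xa3  0xa3  0x1c  0xc5  0xc5 ]

t0 = [0xc5, 0xa3, 0xb4, 0x2e, 0xd6, 0x87, 0x98, 0x1c]
t1 = [0xd6, 0x2e, 0x87, 0xb4, 0x98, 0xa3, 0x1c, 0xc5]
t2 = [0x2e, 0x98, 0xb4, 0xa3, 0xa3, 0x1c, 0xc5, 0xc5]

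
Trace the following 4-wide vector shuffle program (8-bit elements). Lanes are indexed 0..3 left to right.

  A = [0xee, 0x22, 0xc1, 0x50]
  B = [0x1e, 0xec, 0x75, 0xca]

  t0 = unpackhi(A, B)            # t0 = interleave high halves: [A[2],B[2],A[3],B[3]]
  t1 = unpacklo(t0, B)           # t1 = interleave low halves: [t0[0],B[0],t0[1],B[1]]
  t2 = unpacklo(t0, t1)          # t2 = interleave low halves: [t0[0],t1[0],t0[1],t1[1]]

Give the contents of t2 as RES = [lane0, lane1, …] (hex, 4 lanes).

→ t0 |c1|75|50|ca|
→ t1 |c1|1e|75|ec|
→ t2 |c1|c1|75|1e|

RES = [0xc1, 0xc1, 0x75, 0x1e]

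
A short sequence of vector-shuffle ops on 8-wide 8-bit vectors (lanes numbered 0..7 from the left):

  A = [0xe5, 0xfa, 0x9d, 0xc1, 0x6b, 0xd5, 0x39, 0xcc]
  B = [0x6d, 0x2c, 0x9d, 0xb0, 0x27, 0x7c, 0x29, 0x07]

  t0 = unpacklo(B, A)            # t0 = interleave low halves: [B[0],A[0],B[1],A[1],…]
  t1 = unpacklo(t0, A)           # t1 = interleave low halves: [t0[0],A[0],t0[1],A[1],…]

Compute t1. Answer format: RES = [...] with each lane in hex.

→ t0 |6d|e5|2c|fa|9d|9d|b0|c1|
→ t1 |6d|e5|e5|fa|2c|9d|fa|c1|

RES = [ 0x6d  0xe5  0xe5  0xfa  0x2c  0x9d  0xfa  0xc1 ]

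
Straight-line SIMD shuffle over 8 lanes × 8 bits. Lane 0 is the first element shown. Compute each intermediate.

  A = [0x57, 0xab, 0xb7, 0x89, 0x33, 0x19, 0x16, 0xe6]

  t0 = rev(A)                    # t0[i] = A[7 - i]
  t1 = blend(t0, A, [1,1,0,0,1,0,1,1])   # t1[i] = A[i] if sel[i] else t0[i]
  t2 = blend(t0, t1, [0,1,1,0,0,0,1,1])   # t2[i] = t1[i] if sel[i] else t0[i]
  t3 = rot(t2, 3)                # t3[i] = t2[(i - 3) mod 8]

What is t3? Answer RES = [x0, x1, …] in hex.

→ t0 |e6|16|19|33|89|b7|ab|57|
→ t1 |57|ab|19|33|33|b7|16|e6|
→ t2 |e6|ab|19|33|89|b7|16|e6|
→ t3 |b7|16|e6|e6|ab|19|33|89|

RES = [ 0xb7  0x16  0xe6  0xe6  0xab  0x19  0x33  0x89 ]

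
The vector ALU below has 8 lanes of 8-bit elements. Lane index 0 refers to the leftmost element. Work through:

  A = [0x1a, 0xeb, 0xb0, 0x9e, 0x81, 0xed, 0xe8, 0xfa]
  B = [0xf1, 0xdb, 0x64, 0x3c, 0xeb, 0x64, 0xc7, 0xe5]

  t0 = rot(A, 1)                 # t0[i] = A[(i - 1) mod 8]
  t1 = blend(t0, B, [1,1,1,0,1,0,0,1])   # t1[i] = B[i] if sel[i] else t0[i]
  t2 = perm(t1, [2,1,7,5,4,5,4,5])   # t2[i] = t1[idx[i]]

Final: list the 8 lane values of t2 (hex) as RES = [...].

RES = [ 0x64  0xdb  0xe5  0x81  0xeb  0x81  0xeb  0x81 ]

→ t0 |fa|1a|eb|b0|9e|81|ed|e8|
→ t1 |f1|db|64|b0|eb|81|ed|e5|
→ t2 |64|db|e5|81|eb|81|eb|81|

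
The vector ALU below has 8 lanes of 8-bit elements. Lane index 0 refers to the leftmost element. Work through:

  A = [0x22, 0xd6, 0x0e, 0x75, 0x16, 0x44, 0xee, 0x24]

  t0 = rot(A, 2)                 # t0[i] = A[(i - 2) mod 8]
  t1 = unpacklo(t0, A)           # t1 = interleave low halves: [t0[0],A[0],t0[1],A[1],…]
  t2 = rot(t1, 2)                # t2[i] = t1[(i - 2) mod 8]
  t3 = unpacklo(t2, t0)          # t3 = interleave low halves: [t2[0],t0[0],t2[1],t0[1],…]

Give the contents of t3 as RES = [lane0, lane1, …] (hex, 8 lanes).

RES = [0xd6, 0xee, 0x75, 0x24, 0xee, 0x22, 0x22, 0xd6]

→ t0 |ee|24|22|d6|0e|75|16|44|
→ t1 |ee|22|24|d6|22|0e|d6|75|
→ t2 |d6|75|ee|22|24|d6|22|0e|
→ t3 |d6|ee|75|24|ee|22|22|d6|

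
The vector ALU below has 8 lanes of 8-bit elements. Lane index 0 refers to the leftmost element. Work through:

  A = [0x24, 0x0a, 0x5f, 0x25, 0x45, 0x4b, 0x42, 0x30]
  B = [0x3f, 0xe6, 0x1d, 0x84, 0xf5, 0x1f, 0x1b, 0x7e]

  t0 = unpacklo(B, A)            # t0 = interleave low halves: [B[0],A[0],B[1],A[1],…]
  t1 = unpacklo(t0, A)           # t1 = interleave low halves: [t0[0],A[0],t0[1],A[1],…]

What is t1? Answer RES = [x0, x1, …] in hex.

RES = [ 0x3f  0x24  0x24  0x0a  0xe6  0x5f  0x0a  0x25 ]

  t0: 3f 24 e6 0a 1d 5f 84 25
  t1: 3f 24 24 0a e6 5f 0a 25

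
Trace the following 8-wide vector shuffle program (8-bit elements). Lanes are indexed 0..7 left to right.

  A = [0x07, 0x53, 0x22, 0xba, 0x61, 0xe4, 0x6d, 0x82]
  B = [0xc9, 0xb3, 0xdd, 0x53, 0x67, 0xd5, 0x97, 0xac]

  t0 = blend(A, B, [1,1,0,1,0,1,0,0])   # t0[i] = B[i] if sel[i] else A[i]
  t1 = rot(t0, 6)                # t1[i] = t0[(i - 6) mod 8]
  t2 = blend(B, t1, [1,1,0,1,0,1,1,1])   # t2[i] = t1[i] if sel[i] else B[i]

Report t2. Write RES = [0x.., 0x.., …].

RES = [0x22, 0x53, 0xdd, 0xd5, 0x67, 0x82, 0xc9, 0xb3]

t0 = [0xc9, 0xb3, 0x22, 0x53, 0x61, 0xd5, 0x6d, 0x82]
t1 = [0x22, 0x53, 0x61, 0xd5, 0x6d, 0x82, 0xc9, 0xb3]
t2 = [0x22, 0x53, 0xdd, 0xd5, 0x67, 0x82, 0xc9, 0xb3]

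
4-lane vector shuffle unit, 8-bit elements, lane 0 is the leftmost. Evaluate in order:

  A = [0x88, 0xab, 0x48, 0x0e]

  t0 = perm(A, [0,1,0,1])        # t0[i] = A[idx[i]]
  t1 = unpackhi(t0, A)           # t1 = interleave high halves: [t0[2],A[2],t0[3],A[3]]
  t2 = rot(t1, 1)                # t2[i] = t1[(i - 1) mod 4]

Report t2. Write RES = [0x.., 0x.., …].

RES = [0x0e, 0x88, 0x48, 0xab]

t0 = [0x88, 0xab, 0x88, 0xab]
t1 = [0x88, 0x48, 0xab, 0x0e]
t2 = [0x0e, 0x88, 0x48, 0xab]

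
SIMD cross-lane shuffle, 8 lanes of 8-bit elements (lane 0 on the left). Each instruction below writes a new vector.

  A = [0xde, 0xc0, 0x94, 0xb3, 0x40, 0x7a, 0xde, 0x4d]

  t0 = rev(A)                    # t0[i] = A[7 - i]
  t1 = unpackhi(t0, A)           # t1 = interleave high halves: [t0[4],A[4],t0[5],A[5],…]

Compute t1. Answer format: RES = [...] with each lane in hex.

RES = [0xb3, 0x40, 0x94, 0x7a, 0xc0, 0xde, 0xde, 0x4d]

t0 = [0x4d, 0xde, 0x7a, 0x40, 0xb3, 0x94, 0xc0, 0xde]
t1 = [0xb3, 0x40, 0x94, 0x7a, 0xc0, 0xde, 0xde, 0x4d]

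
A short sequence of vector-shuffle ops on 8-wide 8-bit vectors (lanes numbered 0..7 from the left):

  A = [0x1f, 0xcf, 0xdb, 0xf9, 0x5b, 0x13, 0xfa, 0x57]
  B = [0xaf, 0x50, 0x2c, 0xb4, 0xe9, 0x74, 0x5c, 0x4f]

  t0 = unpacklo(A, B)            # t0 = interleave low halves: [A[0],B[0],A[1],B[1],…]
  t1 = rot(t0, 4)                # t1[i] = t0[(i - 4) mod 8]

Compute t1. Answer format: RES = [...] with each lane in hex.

RES = [ 0xdb  0x2c  0xf9  0xb4  0x1f  0xaf  0xcf  0x50 ]

  t0: 1f af cf 50 db 2c f9 b4
  t1: db 2c f9 b4 1f af cf 50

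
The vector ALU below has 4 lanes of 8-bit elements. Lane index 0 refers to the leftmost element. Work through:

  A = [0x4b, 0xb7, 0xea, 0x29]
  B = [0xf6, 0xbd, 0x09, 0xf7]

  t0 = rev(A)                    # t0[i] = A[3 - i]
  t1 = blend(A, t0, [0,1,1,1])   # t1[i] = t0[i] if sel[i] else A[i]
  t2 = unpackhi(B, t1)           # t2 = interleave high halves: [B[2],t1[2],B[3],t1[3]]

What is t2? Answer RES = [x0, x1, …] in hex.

t0 = [0x29, 0xea, 0xb7, 0x4b]
t1 = [0x4b, 0xea, 0xb7, 0x4b]
t2 = [0x09, 0xb7, 0xf7, 0x4b]

RES = [ 0x09  0xb7  0xf7  0x4b ]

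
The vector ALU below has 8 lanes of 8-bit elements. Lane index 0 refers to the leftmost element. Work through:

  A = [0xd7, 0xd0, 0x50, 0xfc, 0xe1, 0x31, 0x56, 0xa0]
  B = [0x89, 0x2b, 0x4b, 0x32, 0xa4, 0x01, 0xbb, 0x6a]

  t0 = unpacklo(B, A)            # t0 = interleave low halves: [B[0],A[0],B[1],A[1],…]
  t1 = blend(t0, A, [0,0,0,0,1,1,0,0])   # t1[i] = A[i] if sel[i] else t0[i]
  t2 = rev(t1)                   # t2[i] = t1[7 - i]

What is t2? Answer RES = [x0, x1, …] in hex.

→ t0 |89|d7|2b|d0|4b|50|32|fc|
→ t1 |89|d7|2b|d0|e1|31|32|fc|
→ t2 |fc|32|31|e1|d0|2b|d7|89|

RES = [ 0xfc  0x32  0x31  0xe1  0xd0  0x2b  0xd7  0x89 ]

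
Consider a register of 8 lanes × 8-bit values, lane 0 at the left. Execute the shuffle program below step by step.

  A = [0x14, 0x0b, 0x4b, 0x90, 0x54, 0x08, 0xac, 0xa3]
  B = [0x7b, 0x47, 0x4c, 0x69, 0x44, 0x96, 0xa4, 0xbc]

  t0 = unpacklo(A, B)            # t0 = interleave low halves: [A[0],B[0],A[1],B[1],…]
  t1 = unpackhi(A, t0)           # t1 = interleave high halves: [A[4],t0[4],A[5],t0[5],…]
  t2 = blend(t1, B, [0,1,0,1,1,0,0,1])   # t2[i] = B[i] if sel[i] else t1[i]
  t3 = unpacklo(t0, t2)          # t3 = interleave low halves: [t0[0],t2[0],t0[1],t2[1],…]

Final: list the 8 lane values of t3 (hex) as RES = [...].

t0 = [0x14, 0x7b, 0x0b, 0x47, 0x4b, 0x4c, 0x90, 0x69]
t1 = [0x54, 0x4b, 0x08, 0x4c, 0xac, 0x90, 0xa3, 0x69]
t2 = [0x54, 0x47, 0x08, 0x69, 0x44, 0x90, 0xa3, 0xbc]
t3 = [0x14, 0x54, 0x7b, 0x47, 0x0b, 0x08, 0x47, 0x69]

RES = [0x14, 0x54, 0x7b, 0x47, 0x0b, 0x08, 0x47, 0x69]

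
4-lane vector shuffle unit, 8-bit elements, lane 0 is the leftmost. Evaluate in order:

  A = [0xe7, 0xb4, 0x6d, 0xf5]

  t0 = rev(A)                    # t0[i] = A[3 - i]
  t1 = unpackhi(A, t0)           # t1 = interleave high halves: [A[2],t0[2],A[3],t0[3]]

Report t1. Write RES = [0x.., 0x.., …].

RES = [ 0x6d  0xb4  0xf5  0xe7 ]

t0 = [0xf5, 0x6d, 0xb4, 0xe7]
t1 = [0x6d, 0xb4, 0xf5, 0xe7]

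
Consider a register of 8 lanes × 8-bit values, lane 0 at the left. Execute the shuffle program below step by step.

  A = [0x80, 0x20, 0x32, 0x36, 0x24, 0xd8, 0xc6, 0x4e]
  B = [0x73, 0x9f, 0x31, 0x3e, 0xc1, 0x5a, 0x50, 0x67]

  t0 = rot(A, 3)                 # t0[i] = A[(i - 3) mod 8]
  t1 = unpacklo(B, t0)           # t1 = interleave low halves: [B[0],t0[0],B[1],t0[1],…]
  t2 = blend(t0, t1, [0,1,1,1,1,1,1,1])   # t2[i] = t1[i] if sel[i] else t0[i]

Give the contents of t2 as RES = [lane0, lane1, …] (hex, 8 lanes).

RES = [ 0xd8  0xd8  0x9f  0xc6  0x31  0x4e  0x3e  0x80 ]

t0 = [0xd8, 0xc6, 0x4e, 0x80, 0x20, 0x32, 0x36, 0x24]
t1 = [0x73, 0xd8, 0x9f, 0xc6, 0x31, 0x4e, 0x3e, 0x80]
t2 = [0xd8, 0xd8, 0x9f, 0xc6, 0x31, 0x4e, 0x3e, 0x80]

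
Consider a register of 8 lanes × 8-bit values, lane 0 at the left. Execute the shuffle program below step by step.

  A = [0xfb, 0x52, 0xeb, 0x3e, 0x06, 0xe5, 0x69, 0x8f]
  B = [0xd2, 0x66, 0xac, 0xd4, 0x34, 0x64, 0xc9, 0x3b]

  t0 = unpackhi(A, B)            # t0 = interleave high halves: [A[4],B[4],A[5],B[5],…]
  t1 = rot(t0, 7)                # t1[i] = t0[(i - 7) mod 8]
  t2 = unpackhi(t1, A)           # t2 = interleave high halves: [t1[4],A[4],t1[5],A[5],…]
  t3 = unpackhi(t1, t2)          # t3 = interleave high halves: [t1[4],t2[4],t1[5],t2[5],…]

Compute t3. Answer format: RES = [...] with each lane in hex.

RES = [ 0xc9  0x3b  0x8f  0x69  0x3b  0x06  0x06  0x8f ]

→ t0 |06|34|e5|64|69|c9|8f|3b|
→ t1 |34|e5|64|69|c9|8f|3b|06|
→ t2 |c9|06|8f|e5|3b|69|06|8f|
→ t3 |c9|3b|8f|69|3b|06|06|8f|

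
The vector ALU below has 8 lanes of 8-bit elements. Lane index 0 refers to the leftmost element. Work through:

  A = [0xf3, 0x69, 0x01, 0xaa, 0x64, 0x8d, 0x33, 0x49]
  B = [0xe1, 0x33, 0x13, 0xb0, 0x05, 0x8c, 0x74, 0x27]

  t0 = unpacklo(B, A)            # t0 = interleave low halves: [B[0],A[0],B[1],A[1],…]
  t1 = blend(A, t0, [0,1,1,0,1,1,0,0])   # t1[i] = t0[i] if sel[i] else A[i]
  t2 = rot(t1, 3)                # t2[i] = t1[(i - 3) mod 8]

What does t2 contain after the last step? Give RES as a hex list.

t0 = [0xe1, 0xf3, 0x33, 0x69, 0x13, 0x01, 0xb0, 0xaa]
t1 = [0xf3, 0xf3, 0x33, 0xaa, 0x13, 0x01, 0x33, 0x49]
t2 = [0x01, 0x33, 0x49, 0xf3, 0xf3, 0x33, 0xaa, 0x13]

RES = [0x01, 0x33, 0x49, 0xf3, 0xf3, 0x33, 0xaa, 0x13]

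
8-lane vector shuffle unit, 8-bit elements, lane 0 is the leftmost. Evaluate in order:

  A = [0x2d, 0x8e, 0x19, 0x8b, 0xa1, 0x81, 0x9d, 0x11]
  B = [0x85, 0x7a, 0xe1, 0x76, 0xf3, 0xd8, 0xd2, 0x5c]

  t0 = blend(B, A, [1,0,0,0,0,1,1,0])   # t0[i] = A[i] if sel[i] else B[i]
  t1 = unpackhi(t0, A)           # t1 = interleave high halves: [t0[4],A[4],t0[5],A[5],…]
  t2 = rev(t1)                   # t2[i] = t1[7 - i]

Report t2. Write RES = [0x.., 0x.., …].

RES = [ 0x11  0x5c  0x9d  0x9d  0x81  0x81  0xa1  0xf3 ]

→ t0 |2d|7a|e1|76|f3|81|9d|5c|
→ t1 |f3|a1|81|81|9d|9d|5c|11|
→ t2 |11|5c|9d|9d|81|81|a1|f3|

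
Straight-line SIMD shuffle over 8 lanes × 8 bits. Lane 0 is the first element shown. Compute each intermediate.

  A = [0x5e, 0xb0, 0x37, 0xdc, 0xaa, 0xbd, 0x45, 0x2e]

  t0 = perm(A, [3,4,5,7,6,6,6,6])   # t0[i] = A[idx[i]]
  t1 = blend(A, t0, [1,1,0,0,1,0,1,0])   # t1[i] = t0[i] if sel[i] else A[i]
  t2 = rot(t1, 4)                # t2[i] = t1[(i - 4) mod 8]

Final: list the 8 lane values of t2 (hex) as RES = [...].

  t0: dc aa bd 2e 45 45 45 45
  t1: dc aa 37 dc 45 bd 45 2e
  t2: 45 bd 45 2e dc aa 37 dc

RES = [0x45, 0xbd, 0x45, 0x2e, 0xdc, 0xaa, 0x37, 0xdc]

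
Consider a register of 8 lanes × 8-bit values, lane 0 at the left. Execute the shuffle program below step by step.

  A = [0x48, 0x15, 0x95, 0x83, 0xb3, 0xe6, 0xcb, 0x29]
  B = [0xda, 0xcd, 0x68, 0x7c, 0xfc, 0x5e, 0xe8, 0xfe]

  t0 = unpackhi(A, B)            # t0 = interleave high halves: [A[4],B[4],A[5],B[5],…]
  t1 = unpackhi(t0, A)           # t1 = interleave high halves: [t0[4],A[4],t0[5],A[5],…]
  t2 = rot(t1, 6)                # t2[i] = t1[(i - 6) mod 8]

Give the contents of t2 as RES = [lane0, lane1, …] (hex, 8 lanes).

RES = [0xe8, 0xe6, 0x29, 0xcb, 0xfe, 0x29, 0xcb, 0xb3]

→ t0 |b3|fc|e6|5e|cb|e8|29|fe|
→ t1 |cb|b3|e8|e6|29|cb|fe|29|
→ t2 |e8|e6|29|cb|fe|29|cb|b3|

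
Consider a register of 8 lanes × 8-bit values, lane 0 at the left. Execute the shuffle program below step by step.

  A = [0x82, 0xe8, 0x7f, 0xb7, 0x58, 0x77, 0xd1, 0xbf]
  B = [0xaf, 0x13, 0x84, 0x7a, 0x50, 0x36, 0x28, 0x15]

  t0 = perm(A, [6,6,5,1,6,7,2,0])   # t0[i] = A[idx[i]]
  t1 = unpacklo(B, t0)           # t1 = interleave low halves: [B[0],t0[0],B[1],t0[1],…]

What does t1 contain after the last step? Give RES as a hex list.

RES = [ 0xaf  0xd1  0x13  0xd1  0x84  0x77  0x7a  0xe8 ]

  t0: d1 d1 77 e8 d1 bf 7f 82
  t1: af d1 13 d1 84 77 7a e8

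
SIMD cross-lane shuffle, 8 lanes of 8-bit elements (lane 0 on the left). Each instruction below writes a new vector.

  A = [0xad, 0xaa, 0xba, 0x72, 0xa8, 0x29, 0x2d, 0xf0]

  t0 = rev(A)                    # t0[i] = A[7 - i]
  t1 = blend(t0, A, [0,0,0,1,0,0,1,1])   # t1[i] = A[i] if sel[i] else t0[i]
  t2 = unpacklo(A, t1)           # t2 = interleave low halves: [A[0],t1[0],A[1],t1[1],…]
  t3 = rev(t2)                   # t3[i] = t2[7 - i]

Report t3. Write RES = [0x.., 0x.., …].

t0 = [0xf0, 0x2d, 0x29, 0xa8, 0x72, 0xba, 0xaa, 0xad]
t1 = [0xf0, 0x2d, 0x29, 0x72, 0x72, 0xba, 0x2d, 0xf0]
t2 = [0xad, 0xf0, 0xaa, 0x2d, 0xba, 0x29, 0x72, 0x72]
t3 = [0x72, 0x72, 0x29, 0xba, 0x2d, 0xaa, 0xf0, 0xad]

RES = [0x72, 0x72, 0x29, 0xba, 0x2d, 0xaa, 0xf0, 0xad]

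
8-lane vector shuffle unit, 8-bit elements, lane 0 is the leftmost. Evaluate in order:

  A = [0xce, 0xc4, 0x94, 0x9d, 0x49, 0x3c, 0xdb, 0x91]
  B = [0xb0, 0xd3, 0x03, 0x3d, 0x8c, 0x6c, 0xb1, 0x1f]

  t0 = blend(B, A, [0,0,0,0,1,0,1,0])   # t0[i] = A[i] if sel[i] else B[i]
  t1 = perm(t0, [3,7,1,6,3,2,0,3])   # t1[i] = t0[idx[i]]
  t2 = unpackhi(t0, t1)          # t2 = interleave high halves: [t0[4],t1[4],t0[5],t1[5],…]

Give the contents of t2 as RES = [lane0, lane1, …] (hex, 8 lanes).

  t0: b0 d3 03 3d 49 6c db 1f
  t1: 3d 1f d3 db 3d 03 b0 3d
  t2: 49 3d 6c 03 db b0 1f 3d

RES = [ 0x49  0x3d  0x6c  0x03  0xdb  0xb0  0x1f  0x3d ]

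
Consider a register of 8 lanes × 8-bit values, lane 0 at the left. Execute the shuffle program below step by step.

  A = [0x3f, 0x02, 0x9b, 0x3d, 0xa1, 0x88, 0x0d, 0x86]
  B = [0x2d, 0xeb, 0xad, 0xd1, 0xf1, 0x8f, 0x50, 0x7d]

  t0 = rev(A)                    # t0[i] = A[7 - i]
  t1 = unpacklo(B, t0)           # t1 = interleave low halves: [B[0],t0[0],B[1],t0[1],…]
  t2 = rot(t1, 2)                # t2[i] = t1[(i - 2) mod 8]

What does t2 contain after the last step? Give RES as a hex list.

  t0: 86 0d 88 a1 3d 9b 02 3f
  t1: 2d 86 eb 0d ad 88 d1 a1
  t2: d1 a1 2d 86 eb 0d ad 88

RES = [ 0xd1  0xa1  0x2d  0x86  0xeb  0x0d  0xad  0x88 ]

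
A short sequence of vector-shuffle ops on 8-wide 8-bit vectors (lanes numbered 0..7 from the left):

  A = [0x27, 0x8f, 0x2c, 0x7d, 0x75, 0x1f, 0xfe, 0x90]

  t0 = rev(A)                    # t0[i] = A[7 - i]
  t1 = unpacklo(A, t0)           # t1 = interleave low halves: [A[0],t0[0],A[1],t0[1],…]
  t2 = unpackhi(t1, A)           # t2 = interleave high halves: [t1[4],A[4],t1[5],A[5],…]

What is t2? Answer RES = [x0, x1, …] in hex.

  t0: 90 fe 1f 75 7d 2c 8f 27
  t1: 27 90 8f fe 2c 1f 7d 75
  t2: 2c 75 1f 1f 7d fe 75 90

RES = [ 0x2c  0x75  0x1f  0x1f  0x7d  0xfe  0x75  0x90 ]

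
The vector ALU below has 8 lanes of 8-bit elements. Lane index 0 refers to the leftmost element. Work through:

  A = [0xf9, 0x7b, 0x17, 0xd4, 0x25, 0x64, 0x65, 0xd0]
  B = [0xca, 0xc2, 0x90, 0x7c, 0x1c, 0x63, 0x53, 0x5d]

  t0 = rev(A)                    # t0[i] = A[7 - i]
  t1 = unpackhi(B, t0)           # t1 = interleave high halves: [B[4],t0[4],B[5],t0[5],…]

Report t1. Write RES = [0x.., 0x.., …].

RES = [0x1c, 0xd4, 0x63, 0x17, 0x53, 0x7b, 0x5d, 0xf9]

t0 = [0xd0, 0x65, 0x64, 0x25, 0xd4, 0x17, 0x7b, 0xf9]
t1 = [0x1c, 0xd4, 0x63, 0x17, 0x53, 0x7b, 0x5d, 0xf9]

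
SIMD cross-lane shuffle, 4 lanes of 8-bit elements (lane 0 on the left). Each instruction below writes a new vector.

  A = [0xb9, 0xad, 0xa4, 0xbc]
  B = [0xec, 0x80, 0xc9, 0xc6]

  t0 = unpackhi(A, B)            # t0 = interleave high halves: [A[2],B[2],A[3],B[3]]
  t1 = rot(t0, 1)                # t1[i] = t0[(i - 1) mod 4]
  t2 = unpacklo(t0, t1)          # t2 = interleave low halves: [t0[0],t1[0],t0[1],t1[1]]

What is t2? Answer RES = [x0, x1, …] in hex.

t0 = [0xa4, 0xc9, 0xbc, 0xc6]
t1 = [0xc6, 0xa4, 0xc9, 0xbc]
t2 = [0xa4, 0xc6, 0xc9, 0xa4]

RES = [ 0xa4  0xc6  0xc9  0xa4 ]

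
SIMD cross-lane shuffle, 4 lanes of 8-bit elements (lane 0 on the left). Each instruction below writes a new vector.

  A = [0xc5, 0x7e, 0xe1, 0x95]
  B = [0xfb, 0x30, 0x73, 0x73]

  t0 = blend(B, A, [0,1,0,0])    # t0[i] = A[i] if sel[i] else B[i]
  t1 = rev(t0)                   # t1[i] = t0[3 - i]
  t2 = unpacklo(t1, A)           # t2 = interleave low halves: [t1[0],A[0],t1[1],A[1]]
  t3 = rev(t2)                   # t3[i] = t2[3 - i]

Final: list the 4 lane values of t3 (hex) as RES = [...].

RES = [0x7e, 0x73, 0xc5, 0x73]

→ t0 |fb|7e|73|73|
→ t1 |73|73|7e|fb|
→ t2 |73|c5|73|7e|
→ t3 |7e|73|c5|73|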